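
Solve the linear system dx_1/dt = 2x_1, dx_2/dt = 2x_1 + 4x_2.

x_1(t) = -C_1e^(2t), x_2(t) = C_1e^(2t) + C_2e^(4t)

Coefficient matrix A = [[2, 0], [2, 4]].
Characteristic polynomial det(A - λI) = λ^2 - 6λ + 8 = 0.
Eigenvalues λ = 2, 4.
For λ=2: (A-λI) row 2 is [2, 2], so an eigenvector is (-1, 1).
For λ=4: (A-λI) row 1 is [-2, 0], so an eigenvector is (0, 1).
General solution: C_1e^(2t)(-1,1) + C_2e^(4t)(0,1).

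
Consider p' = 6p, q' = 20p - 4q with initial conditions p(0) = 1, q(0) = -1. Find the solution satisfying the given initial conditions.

Coefficient matrix A = [[6, 0], [20, -4]].
Characteristic polynomial det(A - λI) = λ^2 - 2λ - 24 = 0.
Eigenvalues λ = -4, 6.
For λ=-4: (A-λI) row 1 is [10, 0], so an eigenvector is (0, 1).
For λ=6: (A-λI) row 2 is [20, -10], so an eigenvector is (-1, -2).
General solution: c_1e^(-4t)(0,1) + c_2e^(6t)(-1,-2).
Applying p(0)=1, q(0)=-1 gives c_1=-3, c_2=-1.

p(t) = e^(6t), q(t) = 2e^(6t) - 3e^(-4t)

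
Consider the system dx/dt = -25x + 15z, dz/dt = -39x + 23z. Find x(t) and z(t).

x(t) = -C_1e^(-t)sin(3t) + 2C_1e^(-t)cos(3t) + 2C_2e^(-t)sin(3t) + C_2e^(-t)cos(3t), z(t) = -2C_1e^(-t)sin(3t) + 3C_1e^(-t)cos(3t) + 3C_2e^(-t)sin(3t) + 2C_2e^(-t)cos(3t)

Coefficient matrix A = [[-25, 15], [-39, 23]].
Characteristic polynomial det(A - λI) = λ^2 + 2λ + 10 = 0.
Eigenvalues λ = -1 ± 3i (complex conjugate pair).
For λ=-1+3i: an eigenvector is (2,3) - i(-1,-2) = (2 + i, 3 + 2i).
A real fundamental pair from Re and Im of e^((-1+3i)t)v: X_1 = e^(-t)(cos(3t)·(2,3) + sin(3t)·(-1,-2)), X_2 = e^(-t)(sin(3t)·(2,3) - cos(3t)·(-1,-2)).
General solution: C_1X_1 + C_2X_2.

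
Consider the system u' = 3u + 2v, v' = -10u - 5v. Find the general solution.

Coefficient matrix A = [[3, 2], [-10, -5]].
Characteristic polynomial det(A - λI) = λ^2 + 2λ + 5 = 0.
Eigenvalues λ = -1 ± 2i (complex conjugate pair).
For λ=-1+2i: an eigenvector is (1,-2) - i(0,-1) = (1, -2 + i).
A real fundamental pair from Re and Im of e^((-1+2i)t)v: X_1 = e^(-t)(cos(2t)·(1,-2) + sin(2t)·(0,-1)), X_2 = e^(-t)(sin(2t)·(1,-2) - cos(2t)·(0,-1)).
General solution: C_1X_1 + C_2X_2.

u(t) = C_1e^(-t)cos(2t) + C_2e^(-t)sin(2t), v(t) = -C_1e^(-t)sin(2t) - 2C_1e^(-t)cos(2t) - 2C_2e^(-t)sin(2t) + C_2e^(-t)cos(2t)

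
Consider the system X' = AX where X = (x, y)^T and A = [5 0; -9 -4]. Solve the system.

Coefficient matrix A = [[5, 0], [-9, -4]].
Characteristic polynomial det(A - λI) = λ^2 - λ - 20 = 0.
Eigenvalues λ = 5, -4.
For λ=5: (A-λI) row 2 is [-9, -9], so an eigenvector is (-1, 1).
For λ=-4: (A-λI) row 1 is [9, 0], so an eigenvector is (0, 1).
General solution: K_1e^(5t)(-1,1) + K_2e^(-4t)(0,1).

x(t) = -K_1e^(5t), y(t) = K_1e^(5t) + K_2e^(-4t)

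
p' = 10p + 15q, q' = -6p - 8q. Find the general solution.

p(t) = -K_1e^(t)sin(3t) - 2K_1e^(t)cos(3t) - 2K_2e^(t)sin(3t) + K_2e^(t)cos(3t), q(t) = K_1e^(t)sin(3t) + K_1e^(t)cos(3t) + K_2e^(t)sin(3t) - K_2e^(t)cos(3t)

Coefficient matrix A = [[10, 15], [-6, -8]].
Characteristic polynomial det(A - λI) = λ^2 - 2λ + 10 = 0.
Eigenvalues λ = 1 ± 3i (complex conjugate pair).
For λ=1+3i: an eigenvector is (-2,1) - i(-1,1) = (-2 + i, 1 - i).
A real fundamental pair from Re and Im of e^((1+3i)t)v: X_1 = e^(t)(cos(3t)·(-2,1) + sin(3t)·(-1,1)), X_2 = e^(t)(sin(3t)·(-2,1) - cos(3t)·(-1,1)).
General solution: K_1X_1 + K_2X_2.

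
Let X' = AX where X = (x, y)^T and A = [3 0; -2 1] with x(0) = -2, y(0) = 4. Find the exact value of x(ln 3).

-54

A = [[3,0],[-2,1]]; eigenvalues λ = 3, 1.
Eigenvectors: (1,-1) for λ=3, (0,1) for λ=1.
From the initial condition, c_1 = -2, c_2 = 2.
x(ln 3) = (-2)(3^3)(1) + (2)(3^1)(0) = -54.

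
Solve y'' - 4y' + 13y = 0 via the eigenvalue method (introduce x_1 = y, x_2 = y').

Let x_1 = y, x_2 = y'. Then x_1' = x_2 and x_2' = -13x_1 + 4x_2.
A = [[0,1],[-13,4]]; det(A-λI) = λ^2 - 4λ + 13.
Eigenvalues λ = 2 ± 3i.

y(t) = c_1e^(2t)cos(3t) + c_2e^(2t)sin(3t)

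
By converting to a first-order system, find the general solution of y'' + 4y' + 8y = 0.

Let x_1 = y, x_2 = y'. Then x_1' = x_2 and x_2' = -8x_1 - 4x_2.
A = [[0,1],[-8,-4]]; det(A-λI) = λ^2 + 4λ + 8.
Eigenvalues λ = -2 ± 2i.

y(t) = K_1e^(-2t)cos(2t) + K_2e^(-2t)sin(2t)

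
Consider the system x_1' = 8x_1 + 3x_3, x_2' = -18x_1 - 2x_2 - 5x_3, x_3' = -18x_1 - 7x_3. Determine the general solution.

x_1(t) = C_1e^(2t) - C_3e^(-t), x_2(t) = -2C_1e^(2t) - C_2e^(-2t) + 3C_3e^(-t), x_3(t) = -2C_1e^(2t) + 3C_3e^(-t)

Coefficient matrix A = [[8, 0, 3], [-18, -2, -5], [-18, 0, -7]].
det(A - λI) = 0 gives eigenvalues λ = 2, -2, -1.
For λ=2: eigenvector (1,-2,-2).
For λ=-2: eigenvector (0,-1,0).
For λ=-1: eigenvector (-1,3,3).
General solution: C_1e^(2t)(1,-2,-2) + C_2e^(-2t)(0,-1,0) + C_3e^(-t)(-1,3,3).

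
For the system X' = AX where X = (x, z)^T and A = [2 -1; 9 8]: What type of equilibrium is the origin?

A = [[2,-1],[9,8]]; det(A-λI) = λ^2 - 10λ + 25.
repeated λ = 5 with a single eigenvector.

unstable improper node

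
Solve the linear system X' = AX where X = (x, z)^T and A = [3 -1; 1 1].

x(t) = -C_1e^(2t) - C_2te^(2t) + 2C_2e^(2t), z(t) = -C_1e^(2t) - C_2te^(2t) + 3C_2e^(2t)

Coefficient matrix A = [[3, -1], [1, 1]].
Characteristic polynomial det(A - λI) = λ^2 - 4λ + 4 = 0.
Single eigenvalue λ = 2 with algebraic multiplicity 2.
Eigenvector v = (-1,-1); generalized eigenvector w with (A-λI)w=v is (2,3).
General solution: e^(2t)[C_1·v + C_2·(t·v + w)].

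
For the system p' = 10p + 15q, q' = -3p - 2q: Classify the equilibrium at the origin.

unstable spiral

A = [[10,15],[-3,-2]]; det(A-λI) = λ^2 - 8λ + 25.
λ = 4 ± 3i: positive real part.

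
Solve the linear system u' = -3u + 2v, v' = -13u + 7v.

Coefficient matrix A = [[-3, 2], [-13, 7]].
Characteristic polynomial det(A - λI) = λ^2 - 4λ + 5 = 0.
Eigenvalues λ = 2 ± i (complex conjugate pair).
For λ=2+i: an eigenvector is (1,2) - i(-1,-3) = (1 + i, 2 + 3i).
A real fundamental pair from Re and Im of e^((2+i)t)v: X_1 = e^(2t)(cos(t)·(1,2) + sin(t)·(-1,-3)), X_2 = e^(2t)(sin(t)·(1,2) - cos(t)·(-1,-3)).
General solution: C_1X_1 + C_2X_2.

u(t) = -C_1e^(2t)sin(t) + C_1e^(2t)cos(t) + C_2e^(2t)sin(t) + C_2e^(2t)cos(t), v(t) = -3C_1e^(2t)sin(t) + 2C_1e^(2t)cos(t) + 2C_2e^(2t)sin(t) + 3C_2e^(2t)cos(t)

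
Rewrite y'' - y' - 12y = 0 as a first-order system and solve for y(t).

y(t) = c_1e^(-3t) + c_2e^(4t)

Let x_1 = y, x_2 = y'. Then x_1' = x_2 and x_2' = 12x_1 + x_2.
A = [[0,1],[12,1]]; det(A-λI) = λ^2 - λ - 12.
Eigenvalues λ = -3, 4 with eigenvectors (1,-3), (1,4).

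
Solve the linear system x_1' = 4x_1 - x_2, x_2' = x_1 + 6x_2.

Coefficient matrix A = [[4, -1], [1, 6]].
Characteristic polynomial det(A - λI) = λ^2 - 10λ + 25 = 0.
Single eigenvalue λ = 5 with algebraic multiplicity 2.
Eigenvector v = (-1,1); generalized eigenvector w with (A-λI)w=v is (3,-2).
General solution: e^(5t)[C_1·v + C_2·(t·v + w)].

x_1(t) = -C_1e^(5t) - C_2te^(5t) + 3C_2e^(5t), x_2(t) = C_1e^(5t) + C_2te^(5t) - 2C_2e^(5t)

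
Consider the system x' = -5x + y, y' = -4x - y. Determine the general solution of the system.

Coefficient matrix A = [[-5, 1], [-4, -1]].
Characteristic polynomial det(A - λI) = λ^2 + 6λ + 9 = 0.
Single eigenvalue λ = -3 with algebraic multiplicity 2.
Eigenvector v = (-1,-2); generalized eigenvector w with (A-λI)w=v is (1,1).
General solution: e^(-3t)[C_1·v + C_2·(t·v + w)].

x(t) = -C_1e^(-3t) - C_2te^(-3t) + C_2e^(-3t), y(t) = -2C_1e^(-3t) - 2C_2te^(-3t) + C_2e^(-3t)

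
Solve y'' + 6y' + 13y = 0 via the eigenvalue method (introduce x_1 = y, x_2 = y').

y(t) = K_1e^(-3t)cos(2t) + K_2e^(-3t)sin(2t)

Let x_1 = y, x_2 = y'. Then x_1' = x_2 and x_2' = -13x_1 - 6x_2.
A = [[0,1],[-13,-6]]; det(A-λI) = λ^2 + 6λ + 13.
Eigenvalues λ = -3 ± 2i.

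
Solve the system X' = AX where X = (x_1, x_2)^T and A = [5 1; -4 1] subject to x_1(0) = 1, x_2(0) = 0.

x_1(t) = 2te^(3t) + e^(3t), x_2(t) = -4te^(3t)

Coefficient matrix A = [[5, 1], [-4, 1]].
Characteristic polynomial det(A - λI) = λ^2 - 6λ + 9 = 0.
Single eigenvalue λ = 3 with algebraic multiplicity 2.
Eigenvector v = (1,-2); generalized eigenvector w with (A-λI)w=v is (-1,3).
General solution: e^(3t)[c_1·v + c_2·(t·v + w)].
Applying x_1(0)=1, x_2(0)=0 gives c_1=3, c_2=2.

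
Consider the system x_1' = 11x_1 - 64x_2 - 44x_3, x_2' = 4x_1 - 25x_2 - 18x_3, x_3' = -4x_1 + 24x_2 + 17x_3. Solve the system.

Coefficient matrix A = [[11, -64, -44], [4, -25, -18], [-4, 24, 17]].
det(A - λI) = 0 gives eigenvalues λ = 3, -1, 1.
For λ=3: eigenvector (5,2,-2).
For λ=-1: eigenvector (12,5,-4).
For λ=1: eigenvector (-2,-1,1).
General solution: K_1e^(3t)(5,2,-2) + K_2e^(-t)(12,5,-4) + K_3e^(t)(-2,-1,1).

x_1(t) = 5K_1e^(3t) + 12K_2e^(-t) - 2K_3e^(t), x_2(t) = 2K_1e^(3t) + 5K_2e^(-t) - K_3e^(t), x_3(t) = -2K_1e^(3t) - 4K_2e^(-t) + K_3e^(t)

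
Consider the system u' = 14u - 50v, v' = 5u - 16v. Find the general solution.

u(t) = C_1e^(-t)sin(5t) - 3C_1e^(-t)cos(5t) - 3C_2e^(-t)sin(5t) - C_2e^(-t)cos(5t), v(t) = -C_1e^(-t)cos(5t) - C_2e^(-t)sin(5t)

Coefficient matrix A = [[14, -50], [5, -16]].
Characteristic polynomial det(A - λI) = λ^2 + 2λ + 26 = 0.
Eigenvalues λ = -1 ± 5i (complex conjugate pair).
For λ=-1+5i: an eigenvector is (-3,-1) - i(1,0) = (-3 - i, -1).
A real fundamental pair from Re and Im of e^((-1+5i)t)v: X_1 = e^(-t)(cos(5t)·(-3,-1) + sin(5t)·(1,0)), X_2 = e^(-t)(sin(5t)·(-3,-1) - cos(5t)·(1,0)).
General solution: C_1X_1 + C_2X_2.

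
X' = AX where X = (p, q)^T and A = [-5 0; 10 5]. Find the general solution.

p(t) = -c_1e^(-5t), q(t) = c_1e^(-5t) + c_2e^(5t)

Coefficient matrix A = [[-5, 0], [10, 5]].
Characteristic polynomial det(A - λI) = λ^2 - 25 = 0.
Eigenvalues λ = -5, 5.
For λ=-5: (A-λI) row 2 is [10, 10], so an eigenvector is (-1, 1).
For λ=5: (A-λI) row 1 is [-10, 0], so an eigenvector is (0, 1).
General solution: c_1e^(-5t)(-1,1) + c_2e^(5t)(0,1).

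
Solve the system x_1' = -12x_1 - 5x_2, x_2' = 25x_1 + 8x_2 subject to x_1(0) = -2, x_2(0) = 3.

Coefficient matrix A = [[-12, -5], [25, 8]].
Characteristic polynomial det(A - λI) = λ^2 + 4λ + 29 = 0.
Eigenvalues λ = -2 ± 5i (complex conjugate pair).
For λ=-2+5i: an eigenvector is (0,1) - i(-1,2) = (0 + i, 1 - 2i).
A real fundamental pair from Re and Im of e^((-2+5i)t)v: X_1 = e^(-2t)(cos(5t)·(0,1) + sin(5t)·(-1,2)), X_2 = e^(-2t)(sin(5t)·(0,1) - cos(5t)·(-1,2)).
General solution: K_1X_1 + K_2X_2.
Applying x_1(0)=-2, x_2(0)=3 gives K_1=-1, K_2=-2.

x_1(t) = e^(-2t)sin(5t) - 2e^(-2t)cos(5t), x_2(t) = -4e^(-2t)sin(5t) + 3e^(-2t)cos(5t)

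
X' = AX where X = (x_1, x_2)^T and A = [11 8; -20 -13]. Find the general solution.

Coefficient matrix A = [[11, 8], [-20, -13]].
Characteristic polynomial det(A - λI) = λ^2 + 2λ + 17 = 0.
Eigenvalues λ = -1 ± 4i (complex conjugate pair).
For λ=-1+4i: an eigenvector is (-1,2) - i(1,-1) = (-1 - i, 2 + i).
A real fundamental pair from Re and Im of e^((-1+4i)t)v: X_1 = e^(-t)(cos(4t)·(-1,2) + sin(4t)·(1,-1)), X_2 = e^(-t)(sin(4t)·(-1,2) - cos(4t)·(1,-1)).
General solution: C_1X_1 + C_2X_2.

x_1(t) = C_1e^(-t)sin(4t) - C_1e^(-t)cos(4t) - C_2e^(-t)sin(4t) - C_2e^(-t)cos(4t), x_2(t) = -C_1e^(-t)sin(4t) + 2C_1e^(-t)cos(4t) + 2C_2e^(-t)sin(4t) + C_2e^(-t)cos(4t)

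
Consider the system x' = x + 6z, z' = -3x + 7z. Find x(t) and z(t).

Coefficient matrix A = [[1, 6], [-3, 7]].
Characteristic polynomial det(A - λI) = λ^2 - 8λ + 25 = 0.
Eigenvalues λ = 4 ± 3i (complex conjugate pair).
For λ=4+3i: an eigenvector is (1,0) - i(-1,-1) = (1 + i, 0 + i).
A real fundamental pair from Re and Im of e^((4+3i)t)v: X_1 = e^(4t)(cos(3t)·(1,0) + sin(3t)·(-1,-1)), X_2 = e^(4t)(sin(3t)·(1,0) - cos(3t)·(-1,-1)).
General solution: c_1X_1 + c_2X_2.

x(t) = -c_1e^(4t)sin(3t) + c_1e^(4t)cos(3t) + c_2e^(4t)sin(3t) + c_2e^(4t)cos(3t), z(t) = -c_1e^(4t)sin(3t) + c_2e^(4t)cos(3t)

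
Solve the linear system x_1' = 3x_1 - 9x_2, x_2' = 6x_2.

x_1(t) = -C_1e^(3t) + 3C_2e^(6t), x_2(t) = -C_2e^(6t)

Coefficient matrix A = [[3, -9], [0, 6]].
Characteristic polynomial det(A - λI) = λ^2 - 9λ + 18 = 0.
Eigenvalues λ = 3, 6.
For λ=3: (A-λI) row 1 is [0, -9], so an eigenvector is (-1, 0).
For λ=6: (A-λI) row 1 is [-3, -9], so an eigenvector is (3, -1).
General solution: C_1e^(3t)(-1,0) + C_2e^(6t)(3,-1).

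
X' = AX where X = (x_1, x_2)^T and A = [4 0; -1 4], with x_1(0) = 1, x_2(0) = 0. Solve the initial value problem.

x_1(t) = e^(4t), x_2(t) = -te^(4t)

Coefficient matrix A = [[4, 0], [-1, 4]].
Characteristic polynomial det(A - λI) = λ^2 - 8λ + 16 = 0.
Single eigenvalue λ = 4 with algebraic multiplicity 2.
Eigenvector v = (0,-1); generalized eigenvector w with (A-λI)w=v is (1,1).
General solution: e^(4t)[K_1·v + K_2·(t·v + w)].
Applying x_1(0)=1, x_2(0)=0 gives K_1=1, K_2=1.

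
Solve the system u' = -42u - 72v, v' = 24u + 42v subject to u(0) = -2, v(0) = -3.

Coefficient matrix A = [[-42, -72], [24, 42]].
Characteristic polynomial det(A - λI) = λ^2 - 36 = 0.
Eigenvalues λ = 6, -6.
For λ=6: (A-λI) row 1 is [-48, -72], so an eigenvector is (-3, 2).
For λ=-6: (A-λI) row 1 is [-36, -72], so an eigenvector is (2, -1).
General solution: C_1e^(6t)(-3,2) + C_2e^(-6t)(2,-1).
Applying u(0)=-2, v(0)=-3 gives C_1=-8, C_2=-13.

u(t) = 24e^(6t) - 26e^(-6t), v(t) = -16e^(6t) + 13e^(-6t)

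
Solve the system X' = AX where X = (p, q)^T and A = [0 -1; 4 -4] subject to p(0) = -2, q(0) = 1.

Coefficient matrix A = [[0, -1], [4, -4]].
Characteristic polynomial det(A - λI) = λ^2 + 4λ + 4 = 0.
Single eigenvalue λ = -2 with algebraic multiplicity 2.
Eigenvector v = (-1,-2); generalized eigenvector w with (A-λI)w=v is (-2,-3).
General solution: e^(-2t)[c_1·v + c_2·(t·v + w)].
Applying p(0)=-2, q(0)=1 gives c_1=-8, c_2=5.

p(t) = -5te^(-2t) - 2e^(-2t), q(t) = -10te^(-2t) + e^(-2t)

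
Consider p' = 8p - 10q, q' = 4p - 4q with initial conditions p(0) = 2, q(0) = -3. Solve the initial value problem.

p(t) = 21e^(2t)sin(2t) + 2e^(2t)cos(2t), q(t) = 13e^(2t)sin(2t) - 3e^(2t)cos(2t)

Coefficient matrix A = [[8, -10], [4, -4]].
Characteristic polynomial det(A - λI) = λ^2 - 4λ + 8 = 0.
Eigenvalues λ = 2 ± 2i (complex conjugate pair).
For λ=2+2i: an eigenvector is (-1,-1) - i(2,1) = (-1 - 2i, -1 - i).
A real fundamental pair from Re and Im of e^((2+2i)t)v: X_1 = e^(2t)(cos(2t)·(-1,-1) + sin(2t)·(2,1)), X_2 = e^(2t)(sin(2t)·(-1,-1) - cos(2t)·(2,1)).
General solution: K_1X_1 + K_2X_2.
Applying p(0)=2, q(0)=-3 gives K_1=8, K_2=-5.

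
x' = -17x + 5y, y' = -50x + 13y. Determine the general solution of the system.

x(t) = C_1e^(-2t)sin(5t) - C_2e^(-2t)cos(5t), y(t) = 3C_1e^(-2t)sin(5t) + C_1e^(-2t)cos(5t) + C_2e^(-2t)sin(5t) - 3C_2e^(-2t)cos(5t)

Coefficient matrix A = [[-17, 5], [-50, 13]].
Characteristic polynomial det(A - λI) = λ^2 + 4λ + 29 = 0.
Eigenvalues λ = -2 ± 5i (complex conjugate pair).
For λ=-2+5i: an eigenvector is (0,1) - i(1,3) = (0 - i, 1 - 3i).
A real fundamental pair from Re and Im of e^((-2+5i)t)v: X_1 = e^(-2t)(cos(5t)·(0,1) + sin(5t)·(1,3)), X_2 = e^(-2t)(sin(5t)·(0,1) - cos(5t)·(1,3)).
General solution: C_1X_1 + C_2X_2.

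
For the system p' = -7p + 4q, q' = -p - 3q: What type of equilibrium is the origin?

stable improper node

A = [[-7,4],[-1,-3]]; det(A-λI) = λ^2 + 10λ + 25.
repeated λ = -5 with a single eigenvector.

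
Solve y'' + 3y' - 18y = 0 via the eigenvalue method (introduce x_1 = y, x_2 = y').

Let x_1 = y, x_2 = y'. Then x_1' = x_2 and x_2' = 18x_1 - 3x_2.
A = [[0,1],[18,-3]]; det(A-λI) = λ^2 + 3λ - 18.
Eigenvalues λ = 3, -6 with eigenvectors (1,3), (1,-6).

y(t) = C_1e^(3t) + C_2e^(-6t)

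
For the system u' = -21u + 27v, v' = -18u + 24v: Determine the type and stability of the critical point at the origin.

A = [[-21,27],[-18,24]]; det(A-λI) = λ^2 - 3λ - 18.
λ = 6, -3: opposite signs.

saddle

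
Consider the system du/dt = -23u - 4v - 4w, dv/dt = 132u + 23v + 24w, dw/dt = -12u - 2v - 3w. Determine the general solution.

u(t) = c_1e^(t) + c_3e^(-3t), v(t) = -6c_1e^(t) + c_2e^(-t) - 6c_3e^(-3t), w(t) = -c_2e^(-t) + c_3e^(-3t)

Coefficient matrix A = [[-23, -4, -4], [132, 23, 24], [-12, -2, -3]].
det(A - λI) = 0 gives eigenvalues λ = 1, -1, -3.
For λ=1: eigenvector (1,-6,0).
For λ=-1: eigenvector (0,1,-1).
For λ=-3: eigenvector (1,-6,1).
General solution: c_1e^(t)(1,-6,0) + c_2e^(-t)(0,1,-1) + c_3e^(-3t)(1,-6,1).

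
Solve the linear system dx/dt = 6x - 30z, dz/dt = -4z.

x(t) = C_1e^(6t) - 3C_2e^(-4t), z(t) = -C_2e^(-4t)

Coefficient matrix A = [[6, -30], [0, -4]].
Characteristic polynomial det(A - λI) = λ^2 - 2λ - 24 = 0.
Eigenvalues λ = 6, -4.
For λ=6: (A-λI) row 1 is [0, -30], so an eigenvector is (1, 0).
For λ=-4: (A-λI) row 1 is [10, -30], so an eigenvector is (-3, -1).
General solution: C_1e^(6t)(1,0) + C_2e^(-4t)(-3,-1).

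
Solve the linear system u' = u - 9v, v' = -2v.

u(t) = 3c_1e^(-2t) + c_2e^(t), v(t) = c_1e^(-2t)

Coefficient matrix A = [[1, -9], [0, -2]].
Characteristic polynomial det(A - λI) = λ^2 + λ - 2 = 0.
Eigenvalues λ = -2, 1.
For λ=-2: (A-λI) row 1 is [3, -9], so an eigenvector is (3, 1).
For λ=1: (A-λI) row 1 is [0, -9], so an eigenvector is (1, 0).
General solution: c_1e^(-2t)(3,1) + c_2e^(t)(1,0).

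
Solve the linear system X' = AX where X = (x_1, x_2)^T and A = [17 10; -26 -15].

Coefficient matrix A = [[17, 10], [-26, -15]].
Characteristic polynomial det(A - λI) = λ^2 - 2λ + 5 = 0.
Eigenvalues λ = 1 ± 2i (complex conjugate pair).
For λ=1+2i: an eigenvector is (1,-2) - i(-2,3) = (1 + 2i, -2 - 3i).
A real fundamental pair from Re and Im of e^((1+2i)t)v: X_1 = e^(t)(cos(2t)·(1,-2) + sin(2t)·(-2,3)), X_2 = e^(t)(sin(2t)·(1,-2) - cos(2t)·(-2,3)).
General solution: C_1X_1 + C_2X_2.

x_1(t) = -2C_1e^(t)sin(2t) + C_1e^(t)cos(2t) + C_2e^(t)sin(2t) + 2C_2e^(t)cos(2t), x_2(t) = 3C_1e^(t)sin(2t) - 2C_1e^(t)cos(2t) - 2C_2e^(t)sin(2t) - 3C_2e^(t)cos(2t)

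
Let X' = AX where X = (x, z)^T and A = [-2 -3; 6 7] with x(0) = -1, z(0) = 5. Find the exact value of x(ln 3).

-315

A = [[-2,-3],[6,7]]; eigenvalues λ = 4, 1.
Eigenvectors: (1,-2) for λ=4, (1,-1) for λ=1.
From the initial condition, c_1 = -4, c_2 = 3.
x(ln 3) = (-4)(3^4)(1) + (3)(3^1)(1) = -315.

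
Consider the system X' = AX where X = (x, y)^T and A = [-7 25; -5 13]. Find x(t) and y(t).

x(t) = 2c_1e^(3t)sin(5t) - c_1e^(3t)cos(5t) - c_2e^(3t)sin(5t) - 2c_2e^(3t)cos(5t), y(t) = c_1e^(3t)sin(5t) - c_2e^(3t)cos(5t)

Coefficient matrix A = [[-7, 25], [-5, 13]].
Characteristic polynomial det(A - λI) = λ^2 - 6λ + 34 = 0.
Eigenvalues λ = 3 ± 5i (complex conjugate pair).
For λ=3+5i: an eigenvector is (-1,0) - i(2,1) = (-1 - 2i, 0 - i).
A real fundamental pair from Re and Im of e^((3+5i)t)v: X_1 = e^(3t)(cos(5t)·(-1,0) + sin(5t)·(2,1)), X_2 = e^(3t)(sin(5t)·(-1,0) - cos(5t)·(2,1)).
General solution: c_1X_1 + c_2X_2.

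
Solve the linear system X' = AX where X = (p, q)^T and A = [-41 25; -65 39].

Coefficient matrix A = [[-41, 25], [-65, 39]].
Characteristic polynomial det(A - λI) = λ^2 + 2λ + 26 = 0.
Eigenvalues λ = -1 ± 5i (complex conjugate pair).
For λ=-1+5i: an eigenvector is (1,2) - i(2,3) = (1 - 2i, 2 - 3i).
A real fundamental pair from Re and Im of e^((-1+5i)t)v: X_1 = e^(-t)(cos(5t)·(1,2) + sin(5t)·(2,3)), X_2 = e^(-t)(sin(5t)·(1,2) - cos(5t)·(2,3)).
General solution: C_1X_1 + C_2X_2.

p(t) = 2C_1e^(-t)sin(5t) + C_1e^(-t)cos(5t) + C_2e^(-t)sin(5t) - 2C_2e^(-t)cos(5t), q(t) = 3C_1e^(-t)sin(5t) + 2C_1e^(-t)cos(5t) + 2C_2e^(-t)sin(5t) - 3C_2e^(-t)cos(5t)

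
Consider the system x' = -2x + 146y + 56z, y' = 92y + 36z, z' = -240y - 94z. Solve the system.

x(t) = c_1e^(-2t) - 5c_2e^(-4t) - 3c_3e^(2t), y(t) = -3c_2e^(-4t) - 2c_3e^(2t), z(t) = 8c_2e^(-4t) + 5c_3e^(2t)

Coefficient matrix A = [[-2, 146, 56], [0, 92, 36], [0, -240, -94]].
det(A - λI) = 0 gives eigenvalues λ = -2, -4, 2.
For λ=-2: eigenvector (1,0,0).
For λ=-4: eigenvector (-5,-3,8).
For λ=2: eigenvector (-3,-2,5).
General solution: c_1e^(-2t)(1,0,0) + c_2e^(-4t)(-5,-3,8) + c_3e^(2t)(-3,-2,5).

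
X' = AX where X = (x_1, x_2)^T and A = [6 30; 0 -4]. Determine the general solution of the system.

Coefficient matrix A = [[6, 30], [0, -4]].
Characteristic polynomial det(A - λI) = λ^2 - 2λ - 24 = 0.
Eigenvalues λ = 6, -4.
For λ=6: (A-λI) row 1 is [0, 30], so an eigenvector is (-1, 0).
For λ=-4: (A-λI) row 1 is [10, 30], so an eigenvector is (3, -1).
General solution: c_1e^(6t)(-1,0) + c_2e^(-4t)(3,-1).

x_1(t) = -c_1e^(6t) + 3c_2e^(-4t), x_2(t) = -c_2e^(-4t)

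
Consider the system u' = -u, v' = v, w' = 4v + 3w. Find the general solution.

u(t) = C_1e^(-t), v(t) = C_3e^(t), w(t) = C_2e^(3t) - 2C_3e^(t)

Coefficient matrix A = [[-1, 0, 0], [0, 1, 0], [0, 4, 3]].
det(A - λI) = 0 gives eigenvalues λ = -1, 3, 1.
For λ=-1: eigenvector (1,0,0).
For λ=3: eigenvector (0,0,1).
For λ=1: eigenvector (0,1,-2).
General solution: C_1e^(-t)(1,0,0) + C_2e^(3t)(0,0,1) + C_3e^(t)(0,1,-2).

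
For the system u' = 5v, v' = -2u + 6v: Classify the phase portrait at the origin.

A = [[0,5],[-2,6]]; det(A-λI) = λ^2 - 6λ + 10.
λ = 3 ± i: positive real part.

unstable spiral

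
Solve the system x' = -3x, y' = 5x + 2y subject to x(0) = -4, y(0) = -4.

x(t) = -4e^(-3t), y(t) = -8e^(2t) + 4e^(-3t)

Coefficient matrix A = [[-3, 0], [5, 2]].
Characteristic polynomial det(A - λI) = λ^2 + λ - 6 = 0.
Eigenvalues λ = 2, -3.
For λ=2: (A-λI) row 1 is [-5, 0], so an eigenvector is (0, 1).
For λ=-3: (A-λI) row 2 is [5, 5], so an eigenvector is (1, -1).
General solution: C_1e^(2t)(0,1) + C_2e^(-3t)(1,-1).
Applying x(0)=-4, y(0)=-4 gives C_1=-8, C_2=-4.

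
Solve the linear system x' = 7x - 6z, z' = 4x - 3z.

Coefficient matrix A = [[7, -6], [4, -3]].
Characteristic polynomial det(A - λI) = λ^2 - 4λ + 3 = 0.
Eigenvalues λ = 1, 3.
For λ=1: (A-λI) row 1 is [6, -6], so an eigenvector is (-1, -1).
For λ=3: (A-λI) row 1 is [4, -6], so an eigenvector is (-3, -2).
General solution: c_1e^(t)(-1,-1) + c_2e^(3t)(-3,-2).

x(t) = -c_1e^(t) - 3c_2e^(3t), z(t) = -c_1e^(t) - 2c_2e^(3t)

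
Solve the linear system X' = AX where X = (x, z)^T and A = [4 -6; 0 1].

Coefficient matrix A = [[4, -6], [0, 1]].
Characteristic polynomial det(A - λI) = λ^2 - 5λ + 4 = 0.
Eigenvalues λ = 4, 1.
For λ=4: (A-λI) row 1 is [0, -6], so an eigenvector is (-1, 0).
For λ=1: (A-λI) row 1 is [3, -6], so an eigenvector is (2, 1).
General solution: K_1e^(4t)(-1,0) + K_2e^(t)(2,1).

x(t) = -K_1e^(4t) + 2K_2e^(t), z(t) = K_2e^(t)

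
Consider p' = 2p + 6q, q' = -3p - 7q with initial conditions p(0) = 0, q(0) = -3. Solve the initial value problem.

p(t) = -6e^(-t) + 6e^(-4t), q(t) = 3e^(-t) - 6e^(-4t)

Coefficient matrix A = [[2, 6], [-3, -7]].
Characteristic polynomial det(A - λI) = λ^2 + 5λ + 4 = 0.
Eigenvalues λ = -4, -1.
For λ=-4: (A-λI) row 1 is [6, 6], so an eigenvector is (1, -1).
For λ=-1: (A-λI) row 1 is [3, 6], so an eigenvector is (-2, 1).
General solution: C_1e^(-4t)(1,-1) + C_2e^(-t)(-2,1).
Applying p(0)=0, q(0)=-3 gives C_1=6, C_2=3.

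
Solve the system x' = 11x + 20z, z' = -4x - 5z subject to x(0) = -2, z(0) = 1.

x(t) = e^(3t)sin(4t) - 2e^(3t)cos(4t), z(t) = e^(3t)cos(4t)

Coefficient matrix A = [[11, 20], [-4, -5]].
Characteristic polynomial det(A - λI) = λ^2 - 6λ + 25 = 0.
Eigenvalues λ = 3 ± 4i (complex conjugate pair).
For λ=3+4i: an eigenvector is (-2,1) - i(1,0) = (-2 - i, 1).
A real fundamental pair from Re and Im of e^((3+4i)t)v: X_1 = e^(3t)(cos(4t)·(-2,1) + sin(4t)·(1,0)), X_2 = e^(3t)(sin(4t)·(-2,1) - cos(4t)·(1,0)).
General solution: K_1X_1 + K_2X_2.
Applying x(0)=-2, z(0)=1 gives K_1=1, K_2=0.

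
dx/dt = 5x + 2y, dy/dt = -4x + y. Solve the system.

x(t) = -K_1e^(3t)sin(2t) + K_2e^(3t)cos(2t), y(t) = K_1e^(3t)sin(2t) - K_1e^(3t)cos(2t) - K_2e^(3t)sin(2t) - K_2e^(3t)cos(2t)

Coefficient matrix A = [[5, 2], [-4, 1]].
Characteristic polynomial det(A - λI) = λ^2 - 6λ + 13 = 0.
Eigenvalues λ = 3 ± 2i (complex conjugate pair).
For λ=3+2i: an eigenvector is (0,-1) - i(-1,1) = (0 + i, -1 - i).
A real fundamental pair from Re and Im of e^((3+2i)t)v: X_1 = e^(3t)(cos(2t)·(0,-1) + sin(2t)·(-1,1)), X_2 = e^(3t)(sin(2t)·(0,-1) - cos(2t)·(-1,1)).
General solution: K_1X_1 + K_2X_2.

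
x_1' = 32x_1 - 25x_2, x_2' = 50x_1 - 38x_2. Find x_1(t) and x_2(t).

Coefficient matrix A = [[32, -25], [50, -38]].
Characteristic polynomial det(A - λI) = λ^2 + 6λ + 34 = 0.
Eigenvalues λ = -3 ± 5i (complex conjugate pair).
For λ=-3+5i: an eigenvector is (2,3) - i(-1,-1) = (2 + i, 3 + i).
A real fundamental pair from Re and Im of e^((-3+5i)t)v: X_1 = e^(-3t)(cos(5t)·(2,3) + sin(5t)·(-1,-1)), X_2 = e^(-3t)(sin(5t)·(2,3) - cos(5t)·(-1,-1)).
General solution: c_1X_1 + c_2X_2.

x_1(t) = -c_1e^(-3t)sin(5t) + 2c_1e^(-3t)cos(5t) + 2c_2e^(-3t)sin(5t) + c_2e^(-3t)cos(5t), x_2(t) = -c_1e^(-3t)sin(5t) + 3c_1e^(-3t)cos(5t) + 3c_2e^(-3t)sin(5t) + c_2e^(-3t)cos(5t)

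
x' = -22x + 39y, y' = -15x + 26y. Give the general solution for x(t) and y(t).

x(t) = 3C_1e^(2t)sin(3t) - 2C_1e^(2t)cos(3t) - 2C_2e^(2t)sin(3t) - 3C_2e^(2t)cos(3t), y(t) = 2C_1e^(2t)sin(3t) - C_1e^(2t)cos(3t) - C_2e^(2t)sin(3t) - 2C_2e^(2t)cos(3t)

Coefficient matrix A = [[-22, 39], [-15, 26]].
Characteristic polynomial det(A - λI) = λ^2 - 4λ + 13 = 0.
Eigenvalues λ = 2 ± 3i (complex conjugate pair).
For λ=2+3i: an eigenvector is (-2,-1) - i(3,2) = (-2 - 3i, -1 - 2i).
A real fundamental pair from Re and Im of e^((2+3i)t)v: X_1 = e^(2t)(cos(3t)·(-2,-1) + sin(3t)·(3,2)), X_2 = e^(2t)(sin(3t)·(-2,-1) - cos(3t)·(3,2)).
General solution: C_1X_1 + C_2X_2.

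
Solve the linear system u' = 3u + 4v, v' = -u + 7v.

u(t) = -2C_1e^(5t) - 2C_2te^(5t) + 3C_2e^(5t), v(t) = -C_1e^(5t) - C_2te^(5t) + C_2e^(5t)

Coefficient matrix A = [[3, 4], [-1, 7]].
Characteristic polynomial det(A - λI) = λ^2 - 10λ + 25 = 0.
Single eigenvalue λ = 5 with algebraic multiplicity 2.
Eigenvector v = (-2,-1); generalized eigenvector w with (A-λI)w=v is (3,1).
General solution: e^(5t)[C_1·v + C_2·(t·v + w)].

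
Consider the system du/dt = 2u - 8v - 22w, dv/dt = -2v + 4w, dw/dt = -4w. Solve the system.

Coefficient matrix A = [[2, -8, -22], [0, -2, 4], [0, 0, -4]].
det(A - λI) = 0 gives eigenvalues λ = 2, -2, -4.
For λ=2: eigenvector (1,0,0).
For λ=-2: eigenvector (2,1,0).
For λ=-4: eigenvector (1,-2,1).
General solution: C_1e^(2t)(1,0,0) + C_2e^(-2t)(2,1,0) + C_3e^(-4t)(1,-2,1).

u(t) = C_1e^(2t) + 2C_2e^(-2t) + C_3e^(-4t), v(t) = C_2e^(-2t) - 2C_3e^(-4t), w(t) = C_3e^(-4t)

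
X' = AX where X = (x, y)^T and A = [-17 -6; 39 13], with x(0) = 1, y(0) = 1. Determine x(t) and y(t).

Coefficient matrix A = [[-17, -6], [39, 13]].
Characteristic polynomial det(A - λI) = λ^2 + 4λ + 13 = 0.
Eigenvalues λ = -2 ± 3i (complex conjugate pair).
For λ=-2+3i: an eigenvector is (-1,2) - i(1,-3) = (-1 - i, 2 + 3i).
A real fundamental pair from Re and Im of e^((-2+3i)t)v: X_1 = e^(-2t)(cos(3t)·(-1,2) + sin(3t)·(1,-3)), X_2 = e^(-2t)(sin(3t)·(-1,2) - cos(3t)·(1,-3)).
General solution: c_1X_1 + c_2X_2.
Applying x(0)=1, y(0)=1 gives c_1=-4, c_2=3.

x(t) = -7e^(-2t)sin(3t) + e^(-2t)cos(3t), y(t) = 18e^(-2t)sin(3t) + e^(-2t)cos(3t)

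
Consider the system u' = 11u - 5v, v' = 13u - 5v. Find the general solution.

u(t) = -c_1e^(3t)sin(t) - 2c_1e^(3t)cos(t) - 2c_2e^(3t)sin(t) + c_2e^(3t)cos(t), v(t) = -2c_1e^(3t)sin(t) - 3c_1e^(3t)cos(t) - 3c_2e^(3t)sin(t) + 2c_2e^(3t)cos(t)

Coefficient matrix A = [[11, -5], [13, -5]].
Characteristic polynomial det(A - λI) = λ^2 - 6λ + 10 = 0.
Eigenvalues λ = 3 ± i (complex conjugate pair).
For λ=3+i: an eigenvector is (-2,-3) - i(-1,-2) = (-2 + i, -3 + 2i).
A real fundamental pair from Re and Im of e^((3+i)t)v: X_1 = e^(3t)(cos(t)·(-2,-3) + sin(t)·(-1,-2)), X_2 = e^(3t)(sin(t)·(-2,-3) - cos(t)·(-1,-2)).
General solution: c_1X_1 + c_2X_2.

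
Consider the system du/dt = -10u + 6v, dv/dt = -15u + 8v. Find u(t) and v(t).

u(t) = K_1e^(-t)sin(3t) + K_1e^(-t)cos(3t) + K_2e^(-t)sin(3t) - K_2e^(-t)cos(3t), v(t) = K_1e^(-t)sin(3t) + 2K_1e^(-t)cos(3t) + 2K_2e^(-t)sin(3t) - K_2e^(-t)cos(3t)

Coefficient matrix A = [[-10, 6], [-15, 8]].
Characteristic polynomial det(A - λI) = λ^2 + 2λ + 10 = 0.
Eigenvalues λ = -1 ± 3i (complex conjugate pair).
For λ=-1+3i: an eigenvector is (1,2) - i(1,1) = (1 - i, 2 - i).
A real fundamental pair from Re and Im of e^((-1+3i)t)v: X_1 = e^(-t)(cos(3t)·(1,2) + sin(3t)·(1,1)), X_2 = e^(-t)(sin(3t)·(1,2) - cos(3t)·(1,1)).
General solution: K_1X_1 + K_2X_2.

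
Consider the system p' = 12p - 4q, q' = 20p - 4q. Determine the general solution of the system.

Coefficient matrix A = [[12, -4], [20, -4]].
Characteristic polynomial det(A - λI) = λ^2 - 8λ + 32 = 0.
Eigenvalues λ = 4 ± 4i (complex conjugate pair).
For λ=4+4i: an eigenvector is (1,2) - i(0,1) = (1, 2 - i).
A real fundamental pair from Re and Im of e^((4+4i)t)v: X_1 = e^(4t)(cos(4t)·(1,2) + sin(4t)·(0,1)), X_2 = e^(4t)(sin(4t)·(1,2) - cos(4t)·(0,1)).
General solution: C_1X_1 + C_2X_2.

p(t) = C_1e^(4t)cos(4t) + C_2e^(4t)sin(4t), q(t) = C_1e^(4t)sin(4t) + 2C_1e^(4t)cos(4t) + 2C_2e^(4t)sin(4t) - C_2e^(4t)cos(4t)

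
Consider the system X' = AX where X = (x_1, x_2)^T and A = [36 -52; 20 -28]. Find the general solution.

Coefficient matrix A = [[36, -52], [20, -28]].
Characteristic polynomial det(A - λI) = λ^2 - 8λ + 32 = 0.
Eigenvalues λ = 4 ± 4i (complex conjugate pair).
For λ=4+4i: an eigenvector is (-2,-1) - i(-3,-2) = (-2 + 3i, -1 + 2i).
A real fundamental pair from Re and Im of e^((4+4i)t)v: X_1 = e^(4t)(cos(4t)·(-2,-1) + sin(4t)·(-3,-2)), X_2 = e^(4t)(sin(4t)·(-2,-1) - cos(4t)·(-3,-2)).
General solution: C_1X_1 + C_2X_2.

x_1(t) = -3C_1e^(4t)sin(4t) - 2C_1e^(4t)cos(4t) - 2C_2e^(4t)sin(4t) + 3C_2e^(4t)cos(4t), x_2(t) = -2C_1e^(4t)sin(4t) - C_1e^(4t)cos(4t) - C_2e^(4t)sin(4t) + 2C_2e^(4t)cos(4t)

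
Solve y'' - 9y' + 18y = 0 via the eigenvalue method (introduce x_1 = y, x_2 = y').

Let x_1 = y, x_2 = y'. Then x_1' = x_2 and x_2' = -18x_1 + 9x_2.
A = [[0,1],[-18,9]]; det(A-λI) = λ^2 - 9λ + 18.
Eigenvalues λ = 3, 6 with eigenvectors (1,3), (1,6).

y(t) = K_1e^(3t) + K_2e^(6t)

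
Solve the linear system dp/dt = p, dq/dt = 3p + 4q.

Coefficient matrix A = [[1, 0], [3, 4]].
Characteristic polynomial det(A - λI) = λ^2 - 5λ + 4 = 0.
Eigenvalues λ = 4, 1.
For λ=4: (A-λI) row 1 is [-3, 0], so an eigenvector is (0, 1).
For λ=1: (A-λI) row 2 is [3, 3], so an eigenvector is (1, -1).
General solution: K_1e^(4t)(0,1) + K_2e^(t)(1,-1).

p(t) = K_2e^(t), q(t) = K_1e^(4t) - K_2e^(t)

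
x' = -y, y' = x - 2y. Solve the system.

x(t) = -c_1e^(-t) - c_2te^(-t) - 2c_2e^(-t), y(t) = -c_1e^(-t) - c_2te^(-t) - c_2e^(-t)

Coefficient matrix A = [[0, -1], [1, -2]].
Characteristic polynomial det(A - λI) = λ^2 + 2λ + 1 = 0.
Single eigenvalue λ = -1 with algebraic multiplicity 2.
Eigenvector v = (-1,-1); generalized eigenvector w with (A-λI)w=v is (-2,-1).
General solution: e^(-t)[c_1·v + c_2·(t·v + w)].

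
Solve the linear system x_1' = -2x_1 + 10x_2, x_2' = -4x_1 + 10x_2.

Coefficient matrix A = [[-2, 10], [-4, 10]].
Characteristic polynomial det(A - λI) = λ^2 - 8λ + 20 = 0.
Eigenvalues λ = 4 ± 2i (complex conjugate pair).
For λ=4+2i: an eigenvector is (1,1) - i(2,1) = (1 - 2i, 1 - i).
A real fundamental pair from Re and Im of e^((4+2i)t)v: X_1 = e^(4t)(cos(2t)·(1,1) + sin(2t)·(2,1)), X_2 = e^(4t)(sin(2t)·(1,1) - cos(2t)·(2,1)).
General solution: c_1X_1 + c_2X_2.

x_1(t) = 2c_1e^(4t)sin(2t) + c_1e^(4t)cos(2t) + c_2e^(4t)sin(2t) - 2c_2e^(4t)cos(2t), x_2(t) = c_1e^(4t)sin(2t) + c_1e^(4t)cos(2t) + c_2e^(4t)sin(2t) - c_2e^(4t)cos(2t)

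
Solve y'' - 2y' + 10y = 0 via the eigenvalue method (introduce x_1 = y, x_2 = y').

Let x_1 = y, x_2 = y'. Then x_1' = x_2 and x_2' = -10x_1 + 2x_2.
A = [[0,1],[-10,2]]; det(A-λI) = λ^2 - 2λ + 10.
Eigenvalues λ = 1 ± 3i.

y(t) = C_1e^(t)cos(3t) + C_2e^(t)sin(3t)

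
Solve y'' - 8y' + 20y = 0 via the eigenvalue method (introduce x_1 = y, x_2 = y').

Let x_1 = y, x_2 = y'. Then x_1' = x_2 and x_2' = -20x_1 + 8x_2.
A = [[0,1],[-20,8]]; det(A-λI) = λ^2 - 8λ + 20.
Eigenvalues λ = 4 ± 2i.

y(t) = K_1e^(4t)cos(2t) + K_2e^(4t)sin(2t)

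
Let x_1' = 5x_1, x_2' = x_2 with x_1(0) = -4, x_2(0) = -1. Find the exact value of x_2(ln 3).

A = [[5,0],[0,1]]; eigenvalues λ = 1, 5.
Eigenvectors: (0,1) for λ=1, (-1,0) for λ=5.
From the initial condition, c_1 = -1, c_2 = 4.
x_2(ln 3) = (-1)(3^1)(1) + (4)(3^5)(0) = -3.

-3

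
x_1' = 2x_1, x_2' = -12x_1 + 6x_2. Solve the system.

Coefficient matrix A = [[2, 0], [-12, 6]].
Characteristic polynomial det(A - λI) = λ^2 - 8λ + 12 = 0.
Eigenvalues λ = 6, 2.
For λ=6: (A-λI) row 1 is [-4, 0], so an eigenvector is (0, 1).
For λ=2: (A-λI) row 2 is [-12, 4], so an eigenvector is (1, 3).
General solution: C_1e^(6t)(0,1) + C_2e^(2t)(1,3).

x_1(t) = C_2e^(2t), x_2(t) = C_1e^(6t) + 3C_2e^(2t)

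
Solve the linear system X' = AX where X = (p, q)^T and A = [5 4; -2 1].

Coefficient matrix A = [[5, 4], [-2, 1]].
Characteristic polynomial det(A - λI) = λ^2 - 6λ + 13 = 0.
Eigenvalues λ = 3 ± 2i (complex conjugate pair).
For λ=3+2i: an eigenvector is (1,-1) - i(-1,0) = (1 + i, -1).
A real fundamental pair from Re and Im of e^((3+2i)t)v: X_1 = e^(3t)(cos(2t)·(1,-1) + sin(2t)·(-1,0)), X_2 = e^(3t)(sin(2t)·(1,-1) - cos(2t)·(-1,0)).
General solution: C_1X_1 + C_2X_2.

p(t) = -C_1e^(3t)sin(2t) + C_1e^(3t)cos(2t) + C_2e^(3t)sin(2t) + C_2e^(3t)cos(2t), q(t) = -C_1e^(3t)cos(2t) - C_2e^(3t)sin(2t)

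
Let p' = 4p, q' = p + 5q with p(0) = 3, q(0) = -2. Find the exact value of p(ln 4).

768

A = [[4,0],[1,5]]; eigenvalues λ = 5, 4.
Eigenvectors: (0,-1) for λ=5, (-1,1) for λ=4.
From the initial condition, c_1 = -1, c_2 = -3.
p(ln 4) = (-1)(4^5)(0) + (-3)(4^4)(-1) = 768.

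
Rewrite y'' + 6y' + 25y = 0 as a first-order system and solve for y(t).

Let x_1 = y, x_2 = y'. Then x_1' = x_2 and x_2' = -25x_1 - 6x_2.
A = [[0,1],[-25,-6]]; det(A-λI) = λ^2 + 6λ + 25.
Eigenvalues λ = -3 ± 4i.

y(t) = C_1e^(-3t)cos(4t) + C_2e^(-3t)sin(4t)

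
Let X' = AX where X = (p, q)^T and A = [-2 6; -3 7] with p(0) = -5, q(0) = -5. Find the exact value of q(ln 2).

-80

A = [[-2,6],[-3,7]]; eigenvalues λ = 1, 4.
Eigenvectors: (2,1) for λ=1, (-1,-1) for λ=4.
From the initial condition, c_1 = 0, c_2 = 5.
q(ln 2) = (0)(2^1)(1) + (5)(2^4)(-1) = -80.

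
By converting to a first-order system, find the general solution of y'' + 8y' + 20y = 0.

y(t) = c_1e^(-4t)cos(2t) + c_2e^(-4t)sin(2t)

Let x_1 = y, x_2 = y'. Then x_1' = x_2 and x_2' = -20x_1 - 8x_2.
A = [[0,1],[-20,-8]]; det(A-λI) = λ^2 + 8λ + 20.
Eigenvalues λ = -4 ± 2i.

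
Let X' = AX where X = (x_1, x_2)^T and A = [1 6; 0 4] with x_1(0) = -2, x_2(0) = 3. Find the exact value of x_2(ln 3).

A = [[1,6],[0,4]]; eigenvalues λ = 4, 1.
Eigenvectors: (-2,-1) for λ=4, (1,0) for λ=1.
From the initial condition, c_1 = -3, c_2 = -8.
x_2(ln 3) = (-3)(3^4)(-1) + (-8)(3^1)(0) = 243.

243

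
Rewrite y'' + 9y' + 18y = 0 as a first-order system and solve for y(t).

Let x_1 = y, x_2 = y'. Then x_1' = x_2 and x_2' = -18x_1 - 9x_2.
A = [[0,1],[-18,-9]]; det(A-λI) = λ^2 + 9λ + 18.
Eigenvalues λ = -3, -6 with eigenvectors (1,-3), (1,-6).

y(t) = K_1e^(-3t) + K_2e^(-6t)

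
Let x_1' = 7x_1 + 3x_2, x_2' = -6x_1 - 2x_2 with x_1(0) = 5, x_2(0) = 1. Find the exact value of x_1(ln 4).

2792

A = [[7,3],[-6,-2]]; eigenvalues λ = 1, 4.
Eigenvectors: (-1,2) for λ=1, (1,-1) for λ=4.
From the initial condition, c_1 = 6, c_2 = 11.
x_1(ln 4) = (6)(4^1)(-1) + (11)(4^4)(1) = 2792.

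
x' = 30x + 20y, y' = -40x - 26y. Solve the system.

Coefficient matrix A = [[30, 20], [-40, -26]].
Characteristic polynomial det(A - λI) = λ^2 - 4λ + 20 = 0.
Eigenvalues λ = 2 ± 4i (complex conjugate pair).
For λ=2+4i: an eigenvector is (2,-3) - i(-1,1) = (2 + i, -3 - i).
A real fundamental pair from Re and Im of e^((2+4i)t)v: X_1 = e^(2t)(cos(4t)·(2,-3) + sin(4t)·(-1,1)), X_2 = e^(2t)(sin(4t)·(2,-3) - cos(4t)·(-1,1)).
General solution: C_1X_1 + C_2X_2.

x(t) = -C_1e^(2t)sin(4t) + 2C_1e^(2t)cos(4t) + 2C_2e^(2t)sin(4t) + C_2e^(2t)cos(4t), y(t) = C_1e^(2t)sin(4t) - 3C_1e^(2t)cos(4t) - 3C_2e^(2t)sin(4t) - C_2e^(2t)cos(4t)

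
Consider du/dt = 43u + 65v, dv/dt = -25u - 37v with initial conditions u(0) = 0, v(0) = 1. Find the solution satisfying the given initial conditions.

Coefficient matrix A = [[43, 65], [-25, -37]].
Characteristic polynomial det(A - λI) = λ^2 - 6λ + 34 = 0.
Eigenvalues λ = 3 ± 5i (complex conjugate pair).
For λ=3+5i: an eigenvector is (-3,2) - i(2,-1) = (-3 - 2i, 2 + i).
A real fundamental pair from Re and Im of e^((3+5i)t)v: X_1 = e^(3t)(cos(5t)·(-3,2) + sin(5t)·(2,-1)), X_2 = e^(3t)(sin(5t)·(-3,2) - cos(5t)·(2,-1)).
General solution: C_1X_1 + C_2X_2.
Applying u(0)=0, v(0)=1 gives C_1=2, C_2=-3.

u(t) = 13e^(3t)sin(5t), v(t) = -8e^(3t)sin(5t) + e^(3t)cos(5t)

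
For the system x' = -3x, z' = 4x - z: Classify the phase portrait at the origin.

A = [[-3,0],[4,-1]]; det(A-λI) = λ^2 + 4λ + 3.
λ = -1, -3: both negative.

stable node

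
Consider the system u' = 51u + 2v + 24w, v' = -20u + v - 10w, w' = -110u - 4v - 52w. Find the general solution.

Coefficient matrix A = [[51, 2, 24], [-20, 1, -10], [-110, -4, -52]].
det(A - λI) = 0 gives eigenvalues λ = 1, 3, -4.
For λ=1: eigenvector (-1,1,2).
For λ=3: eigenvector (1,0,-2).
For λ=-4: eigenvector (-4,2,9).
General solution: C_1e^(t)(-1,1,2) + C_2e^(3t)(1,0,-2) + C_3e^(-4t)(-4,2,9).

u(t) = -C_1e^(t) + C_2e^(3t) - 4C_3e^(-4t), v(t) = C_1e^(t) + 2C_3e^(-4t), w(t) = 2C_1e^(t) - 2C_2e^(3t) + 9C_3e^(-4t)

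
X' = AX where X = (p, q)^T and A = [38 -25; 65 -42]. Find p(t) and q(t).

Coefficient matrix A = [[38, -25], [65, -42]].
Characteristic polynomial det(A - λI) = λ^2 + 4λ + 29 = 0.
Eigenvalues λ = -2 ± 5i (complex conjugate pair).
For λ=-2+5i: an eigenvector is (-1,-2) - i(2,3) = (-1 - 2i, -2 - 3i).
A real fundamental pair from Re and Im of e^((-2+5i)t)v: X_1 = e^(-2t)(cos(5t)·(-1,-2) + sin(5t)·(2,3)), X_2 = e^(-2t)(sin(5t)·(-1,-2) - cos(5t)·(2,3)).
General solution: c_1X_1 + c_2X_2.

p(t) = 2c_1e^(-2t)sin(5t) - c_1e^(-2t)cos(5t) - c_2e^(-2t)sin(5t) - 2c_2e^(-2t)cos(5t), q(t) = 3c_1e^(-2t)sin(5t) - 2c_1e^(-2t)cos(5t) - 2c_2e^(-2t)sin(5t) - 3c_2e^(-2t)cos(5t)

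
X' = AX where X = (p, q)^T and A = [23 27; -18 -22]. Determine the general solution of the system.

Coefficient matrix A = [[23, 27], [-18, -22]].
Characteristic polynomial det(A - λI) = λ^2 - λ - 20 = 0.
Eigenvalues λ = -4, 5.
For λ=-4: (A-λI) row 1 is [27, 27], so an eigenvector is (1, -1).
For λ=5: (A-λI) row 1 is [18, 27], so an eigenvector is (3, -2).
General solution: C_1e^(-4t)(1,-1) + C_2e^(5t)(3,-2).

p(t) = C_1e^(-4t) + 3C_2e^(5t), q(t) = -C_1e^(-4t) - 2C_2e^(5t)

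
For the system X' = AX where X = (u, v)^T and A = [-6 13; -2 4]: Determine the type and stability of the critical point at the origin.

stable spiral

A = [[-6,13],[-2,4]]; det(A-λI) = λ^2 + 2λ + 2.
λ = -1 ± i: negative real part.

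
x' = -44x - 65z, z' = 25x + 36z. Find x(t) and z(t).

x(t) = -3c_1e^(-4t)sin(5t) + 2c_1e^(-4t)cos(5t) + 2c_2e^(-4t)sin(5t) + 3c_2e^(-4t)cos(5t), z(t) = 2c_1e^(-4t)sin(5t) - c_1e^(-4t)cos(5t) - c_2e^(-4t)sin(5t) - 2c_2e^(-4t)cos(5t)

Coefficient matrix A = [[-44, -65], [25, 36]].
Characteristic polynomial det(A - λI) = λ^2 + 8λ + 41 = 0.
Eigenvalues λ = -4 ± 5i (complex conjugate pair).
For λ=-4+5i: an eigenvector is (2,-1) - i(-3,2) = (2 + 3i, -1 - 2i).
A real fundamental pair from Re and Im of e^((-4+5i)t)v: X_1 = e^(-4t)(cos(5t)·(2,-1) + sin(5t)·(-3,2)), X_2 = e^(-4t)(sin(5t)·(2,-1) - cos(5t)·(-3,2)).
General solution: c_1X_1 + c_2X_2.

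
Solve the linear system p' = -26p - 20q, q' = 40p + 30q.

Coefficient matrix A = [[-26, -20], [40, 30]].
Characteristic polynomial det(A - λI) = λ^2 - 4λ + 20 = 0.
Eigenvalues λ = 2 ± 4i (complex conjugate pair).
For λ=2+4i: an eigenvector is (-2,3) - i(-1,1) = (-2 + i, 3 - i).
A real fundamental pair from Re and Im of e^((2+4i)t)v: X_1 = e^(2t)(cos(4t)·(-2,3) + sin(4t)·(-1,1)), X_2 = e^(2t)(sin(4t)·(-2,3) - cos(4t)·(-1,1)).
General solution: C_1X_1 + C_2X_2.

p(t) = -C_1e^(2t)sin(4t) - 2C_1e^(2t)cos(4t) - 2C_2e^(2t)sin(4t) + C_2e^(2t)cos(4t), q(t) = C_1e^(2t)sin(4t) + 3C_1e^(2t)cos(4t) + 3C_2e^(2t)sin(4t) - C_2e^(2t)cos(4t)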